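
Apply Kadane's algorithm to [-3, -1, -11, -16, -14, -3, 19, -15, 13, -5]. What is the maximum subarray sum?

Using Kadane's algorithm on [-3, -1, -11, -16, -14, -3, 19, -15, 13, -5]:

Scanning through the array:
Position 1 (value -1): max_ending_here = -1, max_so_far = -1
Position 2 (value -11): max_ending_here = -11, max_so_far = -1
Position 3 (value -16): max_ending_here = -16, max_so_far = -1
Position 4 (value -14): max_ending_here = -14, max_so_far = -1
Position 5 (value -3): max_ending_here = -3, max_so_far = -1
Position 6 (value 19): max_ending_here = 19, max_so_far = 19
Position 7 (value -15): max_ending_here = 4, max_so_far = 19
Position 8 (value 13): max_ending_here = 17, max_so_far = 19
Position 9 (value -5): max_ending_here = 12, max_so_far = 19

Maximum subarray: [19]
Maximum sum: 19

The maximum subarray is [19] with sum 19. This subarray runs from index 6 to index 6.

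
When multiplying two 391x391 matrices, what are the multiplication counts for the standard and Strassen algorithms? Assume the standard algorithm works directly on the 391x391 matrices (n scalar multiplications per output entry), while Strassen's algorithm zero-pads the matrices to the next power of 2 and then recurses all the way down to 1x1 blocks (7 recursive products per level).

Matrix multiplication for 391x391 matrices:

Strassen's algorithm requires power-of-2 dimensions. Pad 391x391 to 512x512 (next power of 2).

Standard algorithm: 391^3 = 59776471 multiplications
Strassen's algorithm: 7^(log2(512)) = 7^9 = 40353607 multiplications
Savings: 59776471 - 40353607 = 19422864 multiplications

Standard: 59776471 multiplications (391^3). Strassen: 40353607 multiplications (7^9, after padding to 512x512). Strassen reduces 8 recursive multiplications to 7 at each level.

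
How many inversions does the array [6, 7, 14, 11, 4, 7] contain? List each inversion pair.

Finding inversions in [6, 7, 14, 11, 4, 7]:

(0, 4): arr[0]=6 > arr[4]=4
(1, 4): arr[1]=7 > arr[4]=4
(2, 3): arr[2]=14 > arr[3]=11
(2, 4): arr[2]=14 > arr[4]=4
(2, 5): arr[2]=14 > arr[5]=7
(3, 4): arr[3]=11 > arr[4]=4
(3, 5): arr[3]=11 > arr[5]=7

Total inversions: 7

The array has 7 inversion(s): (0,4), (1,4), (2,3), (2,4), (2,5), (3,4), (3,5). Each pair (i,j) satisfies i < j and arr[i] > arr[j].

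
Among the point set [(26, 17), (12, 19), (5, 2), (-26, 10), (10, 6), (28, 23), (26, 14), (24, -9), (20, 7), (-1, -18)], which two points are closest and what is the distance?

Computing all pairwise distances among 10 points:

d((26, 17), (12, 19)) = 14.1421
d((26, 17), (5, 2)) = 25.807
d((26, 17), (-26, 10)) = 52.469
d((26, 17), (10, 6)) = 19.4165
d((26, 17), (28, 23)) = 6.3246
d((26, 17), (26, 14)) = 3.0 <-- minimum
d((26, 17), (24, -9)) = 26.0768
d((26, 17), (20, 7)) = 11.6619
d((26, 17), (-1, -18)) = 44.2041
d((12, 19), (5, 2)) = 18.3848
d((12, 19), (-26, 10)) = 39.0512
d((12, 19), (10, 6)) = 13.1529
d((12, 19), (28, 23)) = 16.4924
d((12, 19), (26, 14)) = 14.8661
d((12, 19), (24, -9)) = 30.4631
d((12, 19), (20, 7)) = 14.4222
d((12, 19), (-1, -18)) = 39.2173
d((5, 2), (-26, 10)) = 32.0156
d((5, 2), (10, 6)) = 6.4031
d((5, 2), (28, 23)) = 31.1448
d((5, 2), (26, 14)) = 24.1868
d((5, 2), (24, -9)) = 21.9545
d((5, 2), (20, 7)) = 15.8114
d((5, 2), (-1, -18)) = 20.8806
d((-26, 10), (10, 6)) = 36.2215
d((-26, 10), (28, 23)) = 55.5428
d((-26, 10), (26, 14)) = 52.1536
d((-26, 10), (24, -9)) = 53.4883
d((-26, 10), (20, 7)) = 46.0977
d((-26, 10), (-1, -18)) = 37.5366
d((10, 6), (28, 23)) = 24.7588
d((10, 6), (26, 14)) = 17.8885
d((10, 6), (24, -9)) = 20.5183
d((10, 6), (20, 7)) = 10.0499
d((10, 6), (-1, -18)) = 26.4008
d((28, 23), (26, 14)) = 9.2195
d((28, 23), (24, -9)) = 32.249
d((28, 23), (20, 7)) = 17.8885
d((28, 23), (-1, -18)) = 50.2195
d((26, 14), (24, -9)) = 23.0868
d((26, 14), (20, 7)) = 9.2195
d((26, 14), (-1, -18)) = 41.8688
d((24, -9), (20, 7)) = 16.4924
d((24, -9), (-1, -18)) = 26.5707
d((20, 7), (-1, -18)) = 32.6497

Closest pair: (26, 17) and (26, 14) with distance 3.0

The closest pair is (26, 17) and (26, 14) with Euclidean distance 3.0. For 10 points, brute-force pairwise comparison is shown above. For large n, the divide-and-conquer algorithm (sort by x, recurse on halves, check the dividing strip) achieves O(n log n).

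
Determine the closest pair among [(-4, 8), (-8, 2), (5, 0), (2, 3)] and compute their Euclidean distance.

Computing all pairwise distances among 4 points:

d((-4, 8), (-8, 2)) = 7.2111
d((-4, 8), (5, 0)) = 12.0416
d((-4, 8), (2, 3)) = 7.8102
d((-8, 2), (5, 0)) = 13.1529
d((-8, 2), (2, 3)) = 10.0499
d((5, 0), (2, 3)) = 4.2426 <-- minimum

Closest pair: (5, 0) and (2, 3) with distance 4.2426

The closest pair is (5, 0) and (2, 3) with Euclidean distance 4.2426. For 4 points, brute-force pairwise comparison is shown above. For large n, the divide-and-conquer algorithm (sort by x, recurse on halves, check the dividing strip) achieves O(n log n).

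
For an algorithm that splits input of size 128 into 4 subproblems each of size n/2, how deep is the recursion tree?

For divide and conquer with division factor 2:

Problem sizes at each level:
Level 0: 128
Level 1: 64
Level 2: 32
Level 3: 16
Level 4: 8
Level 5: 4
Level 6: 2
Level 7: 1

The root is level 0 and the size-1 base case is level 7 (the tree spans levels 0 through 7, i.e. 8 levels counting the root), so the depth is the number of divisions: log_2(128) = 7

The recursion tree depth is log_2(128) = 7. At each level, the problem size is divided by 2, so it takes 7 divisions to reduce to a base case of size 1. The algorithm makes 4 recursive calls at each level.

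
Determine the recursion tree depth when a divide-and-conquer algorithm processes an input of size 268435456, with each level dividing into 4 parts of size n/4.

For divide and conquer with division factor 4:

Problem sizes at each level:
Level 0: 268435456
Level 1: 67108864
Level 2: 16777216
Level 3: 4194304
Level 4: 1048576
Level 5: 262144
Level 6: 65536
Level 7: 16384
Level 8: 4096
Level 9: 1024
Level 10: 256
Level 11: 64
Level 12: 16
Level 13: 4
Level 14: 1

The root is level 0 and the size-1 base case is level 14 (the tree spans levels 0 through 14, i.e. 15 levels counting the root), so the depth is the number of divisions: log_4(268435456) = 14

The recursion tree depth is log_4(268435456) = 14. At each level, the problem size is divided by 4, so it takes 14 divisions to reduce to a base case of size 1. The algorithm makes 4 recursive calls at each level.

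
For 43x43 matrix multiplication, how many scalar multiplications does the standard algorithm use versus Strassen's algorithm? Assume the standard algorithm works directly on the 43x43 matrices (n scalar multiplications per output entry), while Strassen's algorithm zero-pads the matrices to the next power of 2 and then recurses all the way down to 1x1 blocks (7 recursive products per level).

Matrix multiplication for 43x43 matrices:

Strassen's algorithm requires power-of-2 dimensions. Pad 43x43 to 64x64 (next power of 2).

Standard algorithm: 43^3 = 79507 multiplications
Strassen's algorithm: 7^(log2(64)) = 7^6 = 117649 multiplications
Difference: 79507 - 117649 = -38142 (Strassen uses MORE here due to padding overhead — for small or just-over-power-of-2 n, padding can outweigh the per-level savings)

Standard: 79507 multiplications (43^3). Strassen: 117649 multiplications (7^6, after padding to 64x64). Strassen reduces 8 recursive multiplications to 7 at each level.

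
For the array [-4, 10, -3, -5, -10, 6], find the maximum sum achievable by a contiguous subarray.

Using Kadane's algorithm on [-4, 10, -3, -5, -10, 6]:

Scanning through the array:
Position 1 (value 10): max_ending_here = 10, max_so_far = 10
Position 2 (value -3): max_ending_here = 7, max_so_far = 10
Position 3 (value -5): max_ending_here = 2, max_so_far = 10
Position 4 (value -10): max_ending_here = -8, max_so_far = 10
Position 5 (value 6): max_ending_here = 6, max_so_far = 10

Maximum subarray: [10]
Maximum sum: 10

The maximum subarray is [10] with sum 10. This subarray runs from index 1 to index 1.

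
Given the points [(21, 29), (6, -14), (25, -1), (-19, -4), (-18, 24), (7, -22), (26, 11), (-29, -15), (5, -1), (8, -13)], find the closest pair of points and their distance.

Computing all pairwise distances among 10 points:

d((21, 29), (6, -14)) = 45.5412
d((21, 29), (25, -1)) = 30.2655
d((21, 29), (-19, -4)) = 51.8556
d((21, 29), (-18, 24)) = 39.3192
d((21, 29), (7, -22)) = 52.8867
d((21, 29), (26, 11)) = 18.6815
d((21, 29), (-29, -15)) = 66.6033
d((21, 29), (5, -1)) = 34.0
d((21, 29), (8, -13)) = 43.9659
d((6, -14), (25, -1)) = 23.0217
d((6, -14), (-19, -4)) = 26.9258
d((6, -14), (-18, 24)) = 44.9444
d((6, -14), (7, -22)) = 8.0623
d((6, -14), (26, 11)) = 32.0156
d((6, -14), (-29, -15)) = 35.0143
d((6, -14), (5, -1)) = 13.0384
d((6, -14), (8, -13)) = 2.2361 <-- minimum
d((25, -1), (-19, -4)) = 44.1022
d((25, -1), (-18, 24)) = 49.7393
d((25, -1), (7, -22)) = 27.6586
d((25, -1), (26, 11)) = 12.0416
d((25, -1), (-29, -15)) = 55.7853
d((25, -1), (5, -1)) = 20.0
d((25, -1), (8, -13)) = 20.8087
d((-19, -4), (-18, 24)) = 28.0179
d((-19, -4), (7, -22)) = 31.6228
d((-19, -4), (26, 11)) = 47.4342
d((-19, -4), (-29, -15)) = 14.8661
d((-19, -4), (5, -1)) = 24.1868
d((-19, -4), (8, -13)) = 28.4605
d((-18, 24), (7, -22)) = 52.3546
d((-18, 24), (26, 11)) = 45.8803
d((-18, 24), (-29, -15)) = 40.5216
d((-18, 24), (5, -1)) = 33.9706
d((-18, 24), (8, -13)) = 45.2217
d((7, -22), (26, 11)) = 38.0789
d((7, -22), (-29, -15)) = 36.6742
d((7, -22), (5, -1)) = 21.095
d((7, -22), (8, -13)) = 9.0554
d((26, 11), (-29, -15)) = 60.8358
d((26, 11), (5, -1)) = 24.1868
d((26, 11), (8, -13)) = 30.0
d((-29, -15), (5, -1)) = 36.7696
d((-29, -15), (8, -13)) = 37.054
d((5, -1), (8, -13)) = 12.3693

Closest pair: (6, -14) and (8, -13) with distance 2.2361

The closest pair is (6, -14) and (8, -13) with Euclidean distance 2.2361. For 10 points, brute-force pairwise comparison is shown above. For large n, the divide-and-conquer algorithm (sort by x, recurse on halves, check the dividing strip) achieves O(n log n).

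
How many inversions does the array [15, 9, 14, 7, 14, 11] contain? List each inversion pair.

Finding inversions in [15, 9, 14, 7, 14, 11]:

(0, 1): arr[0]=15 > arr[1]=9
(0, 2): arr[0]=15 > arr[2]=14
(0, 3): arr[0]=15 > arr[3]=7
(0, 4): arr[0]=15 > arr[4]=14
(0, 5): arr[0]=15 > arr[5]=11
(1, 3): arr[1]=9 > arr[3]=7
(2, 3): arr[2]=14 > arr[3]=7
(2, 5): arr[2]=14 > arr[5]=11
(4, 5): arr[4]=14 > arr[5]=11

Total inversions: 9

The array has 9 inversion(s): (0,1), (0,2), (0,3), (0,4), (0,5), (1,3), (2,3), (2,5), (4,5). Each pair (i,j) satisfies i < j and arr[i] > arr[j].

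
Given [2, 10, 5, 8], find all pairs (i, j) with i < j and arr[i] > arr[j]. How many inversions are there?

Finding inversions in [2, 10, 5, 8]:

(1, 2): arr[1]=10 > arr[2]=5
(1, 3): arr[1]=10 > arr[3]=8

Total inversions: 2

The array has 2 inversion(s): (1,2), (1,3). Each pair (i,j) satisfies i < j and arr[i] > arr[j].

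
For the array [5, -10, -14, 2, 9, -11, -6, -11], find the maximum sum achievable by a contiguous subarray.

Using Kadane's algorithm on [5, -10, -14, 2, 9, -11, -6, -11]:

Scanning through the array:
Position 1 (value -10): max_ending_here = -5, max_so_far = 5
Position 2 (value -14): max_ending_here = -14, max_so_far = 5
Position 3 (value 2): max_ending_here = 2, max_so_far = 5
Position 4 (value 9): max_ending_here = 11, max_so_far = 11
Position 5 (value -11): max_ending_here = 0, max_so_far = 11
Position 6 (value -6): max_ending_here = -6, max_so_far = 11
Position 7 (value -11): max_ending_here = -11, max_so_far = 11

Maximum subarray: [2, 9]
Maximum sum: 11

The maximum subarray is [2, 9] with sum 11. This subarray runs from index 3 to index 4.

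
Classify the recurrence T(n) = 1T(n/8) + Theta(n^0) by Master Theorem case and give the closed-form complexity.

Master Theorem for T(n) = 1T(n/8) + O(n^0):

a = 1, b = 8, c = 0
log_b(a) = log_8(1) = 0.0000

Case 2: c = 0 = log_8(1) = 0.0000
T(n) = O(n^0 log n) = O(log n)

For T(n) = 1T(n/8) + O(n^0): log_8(1) = 0.0000. This is Case 2 of the Master Theorem (c = log_b(a), equal work at all levels), giving O(log n).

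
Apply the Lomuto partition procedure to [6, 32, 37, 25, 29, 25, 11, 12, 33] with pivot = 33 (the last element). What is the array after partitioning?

Lomuto partition with pivot = 33:

Initial array: [6, 32, 37, 25, 29, 25, 11, 12, 33]

arr[0]=6 <= 33: swap with position 0, array becomes [6, 32, 37, 25, 29, 25, 11, 12, 33]
arr[1]=32 <= 33: swap with position 1, array becomes [6, 32, 37, 25, 29, 25, 11, 12, 33]
arr[2]=37 > 33: no swap
arr[3]=25 <= 33: swap with position 2, array becomes [6, 32, 25, 37, 29, 25, 11, 12, 33]
arr[4]=29 <= 33: swap with position 3, array becomes [6, 32, 25, 29, 37, 25, 11, 12, 33]
arr[5]=25 <= 33: swap with position 4, array becomes [6, 32, 25, 29, 25, 37, 11, 12, 33]
arr[6]=11 <= 33: swap with position 5, array becomes [6, 32, 25, 29, 25, 11, 37, 12, 33]
arr[7]=12 <= 33: swap with position 6, array becomes [6, 32, 25, 29, 25, 11, 12, 37, 33]

Place pivot at position 7: [6, 32, 25, 29, 25, 11, 12, 33, 37]
Pivot position: 7

After partitioning with pivot 33, the array becomes [6, 32, 25, 29, 25, 11, 12, 33, 37]. The pivot is placed at index 7. All elements to the left of the pivot are <= 33, and all elements to the right are > 33.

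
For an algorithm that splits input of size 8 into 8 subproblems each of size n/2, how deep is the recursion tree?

For divide and conquer with division factor 2:

Problem sizes at each level:
Level 0: 8
Level 1: 4
Level 2: 2
Level 3: 1

The root is level 0 and the size-1 base case is level 3 (the tree spans levels 0 through 3, i.e. 4 levels counting the root), so the depth is the number of divisions: log_2(8) = 3

The recursion tree depth is log_2(8) = 3. At each level, the problem size is divided by 2, so it takes 3 divisions to reduce to a base case of size 1. The algorithm makes 8 recursive calls at each level.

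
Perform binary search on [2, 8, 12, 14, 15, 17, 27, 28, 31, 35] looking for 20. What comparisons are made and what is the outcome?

Binary search for 20 in [2, 8, 12, 14, 15, 17, 27, 28, 31, 35]:

lo=0, hi=9, mid=4, arr[mid]=15 -> 15 < 20, search right half
lo=5, hi=9, mid=7, arr[mid]=28 -> 28 > 20, search left half
lo=5, hi=6, mid=5, arr[mid]=17 -> 17 < 20, search right half
lo=6, hi=6, mid=6, arr[mid]=27 -> 27 > 20, search left half
lo=6 > hi=5, target 20 not found

Binary search determines that 20 is not in the array after 4 comparisons. The search space was exhausted without finding the target.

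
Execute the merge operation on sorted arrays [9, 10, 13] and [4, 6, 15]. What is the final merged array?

Merging process:

Compare 9 vs 4: take 4 from right. Merged: [4]
Compare 9 vs 6: take 6 from right. Merged: [4, 6]
Compare 9 vs 15: take 9 from left. Merged: [4, 6, 9]
Compare 10 vs 15: take 10 from left. Merged: [4, 6, 9, 10]
Compare 13 vs 15: take 13 from left. Merged: [4, 6, 9, 10, 13]
Append remaining from right: [15]. Merged: [4, 6, 9, 10, 13, 15]

Final merged array: [4, 6, 9, 10, 13, 15]
Total comparisons: 5

The merged array is [4, 6, 9, 10, 13, 15], requiring 5 comparisons. The merge step runs in O(n) time where n is the total number of elements.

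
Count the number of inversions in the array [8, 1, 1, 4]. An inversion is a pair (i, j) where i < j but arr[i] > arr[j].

Finding inversions in [8, 1, 1, 4]:

(0, 1): arr[0]=8 > arr[1]=1
(0, 2): arr[0]=8 > arr[2]=1
(0, 3): arr[0]=8 > arr[3]=4

Total inversions: 3

The array has 3 inversion(s): (0,1), (0,2), (0,3). Each pair (i,j) satisfies i < j and arr[i] > arr[j].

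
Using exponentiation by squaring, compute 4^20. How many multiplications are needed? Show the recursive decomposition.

Computing 4^20 by squaring (build up from 4^1; each line after the first costs one multiplication):

4^1 = 4
4^2 = (4^1)^2 = 4^2 = 16
4^4 = (4^2)^2 = 16^2 = 256
4^5 = 4 * 4^4 = 4 * 256 = 1024
4^10 = (4^5)^2 = 1024^2 = 1048576
4^20 = (4^10)^2 = 1048576^2 = 1099511627776

Result: 1099511627776
Multiplications needed: 5 (5 lines after 4^1)

4^20 = 1099511627776. Using exponentiation by squaring, this requires 5 multiplications. The key idea: if the exponent is even, square the half-power; if odd, multiply by the base once.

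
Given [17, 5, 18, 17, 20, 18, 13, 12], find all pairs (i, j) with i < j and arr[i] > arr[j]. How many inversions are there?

Finding inversions in [17, 5, 18, 17, 20, 18, 13, 12]:

(0, 1): arr[0]=17 > arr[1]=5
(0, 6): arr[0]=17 > arr[6]=13
(0, 7): arr[0]=17 > arr[7]=12
(2, 3): arr[2]=18 > arr[3]=17
(2, 6): arr[2]=18 > arr[6]=13
(2, 7): arr[2]=18 > arr[7]=12
(3, 6): arr[3]=17 > arr[6]=13
(3, 7): arr[3]=17 > arr[7]=12
(4, 5): arr[4]=20 > arr[5]=18
(4, 6): arr[4]=20 > arr[6]=13
(4, 7): arr[4]=20 > arr[7]=12
(5, 6): arr[5]=18 > arr[6]=13
(5, 7): arr[5]=18 > arr[7]=12
(6, 7): arr[6]=13 > arr[7]=12

Total inversions: 14

The array has 14 inversion(s): (0,1), (0,6), (0,7), (2,3), (2,6), (2,7), (3,6), (3,7), (4,5), (4,6), (4,7), (5,6), (5,7), (6,7). Each pair (i,j) satisfies i < j and arr[i] > arr[j].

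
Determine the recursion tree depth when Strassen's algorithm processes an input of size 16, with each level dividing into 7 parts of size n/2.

For divide and conquer with division factor 2:

Problem sizes at each level:
Level 0: 16
Level 1: 8
Level 2: 4
Level 3: 2
Level 4: 1

The root is level 0 and the size-1 base case is level 4 (the tree spans levels 0 through 4, i.e. 5 levels counting the root), so the depth is the number of divisions: log_2(16) = 4

The recursion tree depth is log_2(16) = 4. At each level, the problem size is divided by 2, so it takes 4 divisions to reduce to a base case of size 1. The algorithm makes 7 recursive calls at each level.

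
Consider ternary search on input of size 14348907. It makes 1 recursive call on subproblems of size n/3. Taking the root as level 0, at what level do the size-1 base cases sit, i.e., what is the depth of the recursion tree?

For divide and conquer with division factor 3:

Problem sizes at each level:
Level 0: 14348907
Level 1: 4782969
Level 2: 1594323
Level 3: 531441
Level 4: 177147
Level 5: 59049
Level 6: 19683
Level 7: 6561
Level 8: 2187
Level 9: 729
Level 10: 243
Level 11: 81
Level 12: 27
Level 13: 9
Level 14: 3
Level 15: 1

The root is level 0 and the size-1 base case is level 15 (the tree spans levels 0 through 15, i.e. 16 levels counting the root), so the depth is the number of divisions: log_3(14348907) = 15

The recursion tree depth is log_3(14348907) = 15. At each level, the problem size is divided by 3, so it takes 15 divisions to reduce to a base case of size 1. The algorithm makes 1 recursive call at each level.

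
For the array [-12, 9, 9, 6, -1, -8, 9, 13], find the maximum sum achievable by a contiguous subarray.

Using Kadane's algorithm on [-12, 9, 9, 6, -1, -8, 9, 13]:

Scanning through the array:
Position 1 (value 9): max_ending_here = 9, max_so_far = 9
Position 2 (value 9): max_ending_here = 18, max_so_far = 18
Position 3 (value 6): max_ending_here = 24, max_so_far = 24
Position 4 (value -1): max_ending_here = 23, max_so_far = 24
Position 5 (value -8): max_ending_here = 15, max_so_far = 24
Position 6 (value 9): max_ending_here = 24, max_so_far = 24
Position 7 (value 13): max_ending_here = 37, max_so_far = 37

Maximum subarray: [9, 9, 6, -1, -8, 9, 13]
Maximum sum: 37

The maximum subarray is [9, 9, 6, -1, -8, 9, 13] with sum 37. This subarray runs from index 1 to index 7.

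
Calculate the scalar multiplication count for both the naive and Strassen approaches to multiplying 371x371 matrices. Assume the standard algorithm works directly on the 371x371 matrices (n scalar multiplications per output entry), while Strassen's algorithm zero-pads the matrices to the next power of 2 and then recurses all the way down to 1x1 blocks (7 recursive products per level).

Matrix multiplication for 371x371 matrices:

Strassen's algorithm requires power-of-2 dimensions. Pad 371x371 to 512x512 (next power of 2).

Standard algorithm: 371^3 = 51064811 multiplications
Strassen's algorithm: 7^(log2(512)) = 7^9 = 40353607 multiplications
Savings: 51064811 - 40353607 = 10711204 multiplications

Standard: 51064811 multiplications (371^3). Strassen: 40353607 multiplications (7^9, after padding to 512x512). Strassen reduces 8 recursive multiplications to 7 at each level.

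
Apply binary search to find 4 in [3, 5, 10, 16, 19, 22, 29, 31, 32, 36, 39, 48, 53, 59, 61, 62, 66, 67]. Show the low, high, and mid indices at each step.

Binary search for 4 in [3, 5, 10, 16, 19, 22, 29, 31, 32, 36, 39, 48, 53, 59, 61, 62, 66, 67]:

lo=0, hi=17, mid=8, arr[mid]=32 -> 32 > 4, search left half
lo=0, hi=7, mid=3, arr[mid]=16 -> 16 > 4, search left half
lo=0, hi=2, mid=1, arr[mid]=5 -> 5 > 4, search left half
lo=0, hi=0, mid=0, arr[mid]=3 -> 3 < 4, search right half
lo=1 > hi=0, target 4 not found

Binary search determines that 4 is not in the array after 4 comparisons. The search space was exhausted without finding the target.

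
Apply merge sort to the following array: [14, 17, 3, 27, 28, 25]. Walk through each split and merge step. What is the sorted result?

Merge sort trace:

Split: [14, 17, 3, 27, 28, 25] -> [14, 17, 3] and [27, 28, 25]
  Split: [14, 17, 3] -> [14] and [17, 3]
    Split: [17, 3] -> [17] and [3]
    Merge: [17] + [3] -> [3, 17]
  Merge: [14] + [3, 17] -> [3, 14, 17]
  Split: [27, 28, 25] -> [27] and [28, 25]
    Split: [28, 25] -> [28] and [25]
    Merge: [28] + [25] -> [25, 28]
  Merge: [27] + [25, 28] -> [25, 27, 28]
Merge: [3, 14, 17] + [25, 27, 28] -> [3, 14, 17, 25, 27, 28]

Final sorted array: [3, 14, 17, 25, 27, 28]

The merge sort proceeds by recursively splitting the array and merging sorted halves.
After all merges, the sorted array is [3, 14, 17, 25, 27, 28].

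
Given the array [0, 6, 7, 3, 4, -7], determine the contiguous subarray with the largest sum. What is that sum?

Using Kadane's algorithm on [0, 6, 7, 3, 4, -7]:

Scanning through the array:
Position 1 (value 6): max_ending_here = 6, max_so_far = 6
Position 2 (value 7): max_ending_here = 13, max_so_far = 13
Position 3 (value 3): max_ending_here = 16, max_so_far = 16
Position 4 (value 4): max_ending_here = 20, max_so_far = 20
Position 5 (value -7): max_ending_here = 13, max_so_far = 20

Maximum subarray: [0, 6, 7, 3, 4]
Maximum sum: 20

The maximum subarray is [0, 6, 7, 3, 4] with sum 20. This subarray runs from index 0 to index 4.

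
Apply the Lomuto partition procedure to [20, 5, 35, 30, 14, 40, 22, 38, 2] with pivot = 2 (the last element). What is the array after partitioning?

Lomuto partition with pivot = 2:

Initial array: [20, 5, 35, 30, 14, 40, 22, 38, 2]

arr[0]=20 > 2: no swap
arr[1]=5 > 2: no swap
arr[2]=35 > 2: no swap
arr[3]=30 > 2: no swap
arr[4]=14 > 2: no swap
arr[5]=40 > 2: no swap
arr[6]=22 > 2: no swap
arr[7]=38 > 2: no swap

Place pivot at position 0: [2, 5, 35, 30, 14, 40, 22, 38, 20]
Pivot position: 0

After partitioning with pivot 2, the array becomes [2, 5, 35, 30, 14, 40, 22, 38, 20]. The pivot is placed at index 0. All elements to the left of the pivot are <= 2, and all elements to the right are > 2.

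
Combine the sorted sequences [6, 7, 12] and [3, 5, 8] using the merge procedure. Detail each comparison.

Merging process:

Compare 6 vs 3: take 3 from right. Merged: [3]
Compare 6 vs 5: take 5 from right. Merged: [3, 5]
Compare 6 vs 8: take 6 from left. Merged: [3, 5, 6]
Compare 7 vs 8: take 7 from left. Merged: [3, 5, 6, 7]
Compare 12 vs 8: take 8 from right. Merged: [3, 5, 6, 7, 8]
Append remaining from left: [12]. Merged: [3, 5, 6, 7, 8, 12]

Final merged array: [3, 5, 6, 7, 8, 12]
Total comparisons: 5

The merged array is [3, 5, 6, 7, 8, 12], requiring 5 comparisons. The merge step runs in O(n) time where n is the total number of elements.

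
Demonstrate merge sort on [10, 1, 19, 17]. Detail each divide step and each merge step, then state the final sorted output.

Merge sort trace:

Split: [10, 1, 19, 17] -> [10, 1] and [19, 17]
  Split: [10, 1] -> [10] and [1]
  Merge: [10] + [1] -> [1, 10]
  Split: [19, 17] -> [19] and [17]
  Merge: [19] + [17] -> [17, 19]
Merge: [1, 10] + [17, 19] -> [1, 10, 17, 19]

Final sorted array: [1, 10, 17, 19]

The merge sort proceeds by recursively splitting the array and merging sorted halves.
After all merges, the sorted array is [1, 10, 17, 19].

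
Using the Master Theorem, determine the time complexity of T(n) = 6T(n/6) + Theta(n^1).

Master Theorem for T(n) = 6T(n/6) + O(n^1):

a = 6, b = 6, c = 1
log_b(a) = log_6(6) = 1.0000

Case 2: c = 1 = log_6(6) = 1.0000
T(n) = O(n^1 log n) = O(n log n)

For T(n) = 6T(n/6) + O(n^1): log_6(6) = 1.0000. This is Case 2 of the Master Theorem (c = log_b(a), equal work at all levels), giving O(n log n).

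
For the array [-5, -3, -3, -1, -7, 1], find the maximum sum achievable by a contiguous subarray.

Using Kadane's algorithm on [-5, -3, -3, -1, -7, 1]:

Scanning through the array:
Position 1 (value -3): max_ending_here = -3, max_so_far = -3
Position 2 (value -3): max_ending_here = -3, max_so_far = -3
Position 3 (value -1): max_ending_here = -1, max_so_far = -1
Position 4 (value -7): max_ending_here = -7, max_so_far = -1
Position 5 (value 1): max_ending_here = 1, max_so_far = 1

Maximum subarray: [1]
Maximum sum: 1

The maximum subarray is [1] with sum 1. This subarray runs from index 5 to index 5.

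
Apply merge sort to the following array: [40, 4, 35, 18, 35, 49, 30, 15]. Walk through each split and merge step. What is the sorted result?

Merge sort trace:

Split: [40, 4, 35, 18, 35, 49, 30, 15] -> [40, 4, 35, 18] and [35, 49, 30, 15]
  Split: [40, 4, 35, 18] -> [40, 4] and [35, 18]
    Split: [40, 4] -> [40] and [4]
    Merge: [40] + [4] -> [4, 40]
    Split: [35, 18] -> [35] and [18]
    Merge: [35] + [18] -> [18, 35]
  Merge: [4, 40] + [18, 35] -> [4, 18, 35, 40]
  Split: [35, 49, 30, 15] -> [35, 49] and [30, 15]
    Split: [35, 49] -> [35] and [49]
    Merge: [35] + [49] -> [35, 49]
    Split: [30, 15] -> [30] and [15]
    Merge: [30] + [15] -> [15, 30]
  Merge: [35, 49] + [15, 30] -> [15, 30, 35, 49]
Merge: [4, 18, 35, 40] + [15, 30, 35, 49] -> [4, 15, 18, 30, 35, 35, 40, 49]

Final sorted array: [4, 15, 18, 30, 35, 35, 40, 49]

The merge sort proceeds by recursively splitting the array and merging sorted halves.
After all merges, the sorted array is [4, 15, 18, 30, 35, 35, 40, 49].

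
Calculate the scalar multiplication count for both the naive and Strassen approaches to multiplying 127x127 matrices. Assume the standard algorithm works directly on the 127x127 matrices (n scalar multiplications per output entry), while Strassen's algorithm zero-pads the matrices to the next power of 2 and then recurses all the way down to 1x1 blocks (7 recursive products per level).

Matrix multiplication for 127x127 matrices:

Strassen's algorithm requires power-of-2 dimensions. Pad 127x127 to 128x128 (next power of 2).

Standard algorithm: 127^3 = 2048383 multiplications
Strassen's algorithm: 7^(log2(128)) = 7^7 = 823543 multiplications
Savings: 2048383 - 823543 = 1224840 multiplications

Standard: 2048383 multiplications (127^3). Strassen: 823543 multiplications (7^7, after padding to 128x128). Strassen reduces 8 recursive multiplications to 7 at each level.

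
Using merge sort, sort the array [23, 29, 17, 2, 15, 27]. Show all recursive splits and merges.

Merge sort trace:

Split: [23, 29, 17, 2, 15, 27] -> [23, 29, 17] and [2, 15, 27]
  Split: [23, 29, 17] -> [23] and [29, 17]
    Split: [29, 17] -> [29] and [17]
    Merge: [29] + [17] -> [17, 29]
  Merge: [23] + [17, 29] -> [17, 23, 29]
  Split: [2, 15, 27] -> [2] and [15, 27]
    Split: [15, 27] -> [15] and [27]
    Merge: [15] + [27] -> [15, 27]
  Merge: [2] + [15, 27] -> [2, 15, 27]
Merge: [17, 23, 29] + [2, 15, 27] -> [2, 15, 17, 23, 27, 29]

Final sorted array: [2, 15, 17, 23, 27, 29]

The merge sort proceeds by recursively splitting the array and merging sorted halves.
After all merges, the sorted array is [2, 15, 17, 23, 27, 29].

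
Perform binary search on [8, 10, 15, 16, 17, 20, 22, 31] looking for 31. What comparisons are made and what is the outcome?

Binary search for 31 in [8, 10, 15, 16, 17, 20, 22, 31]:

lo=0, hi=7, mid=3, arr[mid]=16 -> 16 < 31, search right half
lo=4, hi=7, mid=5, arr[mid]=20 -> 20 < 31, search right half
lo=6, hi=7, mid=6, arr[mid]=22 -> 22 < 31, search right half
lo=7, hi=7, mid=7, arr[mid]=31 -> Found target at index 7!

Binary search finds 31 at index 7 after 4 comparisons. The search repeatedly halves the search space by comparing with the middle element.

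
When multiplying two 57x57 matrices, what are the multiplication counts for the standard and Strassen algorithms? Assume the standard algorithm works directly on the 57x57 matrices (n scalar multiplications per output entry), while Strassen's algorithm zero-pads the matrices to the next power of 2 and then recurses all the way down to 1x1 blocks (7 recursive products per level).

Matrix multiplication for 57x57 matrices:

Strassen's algorithm requires power-of-2 dimensions. Pad 57x57 to 64x64 (next power of 2).

Standard algorithm: 57^3 = 185193 multiplications
Strassen's algorithm: 7^(log2(64)) = 7^6 = 117649 multiplications
Savings: 185193 - 117649 = 67544 multiplications

Standard: 185193 multiplications (57^3). Strassen: 117649 multiplications (7^6, after padding to 64x64). Strassen reduces 8 recursive multiplications to 7 at each level.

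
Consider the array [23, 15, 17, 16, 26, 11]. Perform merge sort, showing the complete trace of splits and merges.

Merge sort trace:

Split: [23, 15, 17, 16, 26, 11] -> [23, 15, 17] and [16, 26, 11]
  Split: [23, 15, 17] -> [23] and [15, 17]
    Split: [15, 17] -> [15] and [17]
    Merge: [15] + [17] -> [15, 17]
  Merge: [23] + [15, 17] -> [15, 17, 23]
  Split: [16, 26, 11] -> [16] and [26, 11]
    Split: [26, 11] -> [26] and [11]
    Merge: [26] + [11] -> [11, 26]
  Merge: [16] + [11, 26] -> [11, 16, 26]
Merge: [15, 17, 23] + [11, 16, 26] -> [11, 15, 16, 17, 23, 26]

Final sorted array: [11, 15, 16, 17, 23, 26]

The merge sort proceeds by recursively splitting the array and merging sorted halves.
After all merges, the sorted array is [11, 15, 16, 17, 23, 26].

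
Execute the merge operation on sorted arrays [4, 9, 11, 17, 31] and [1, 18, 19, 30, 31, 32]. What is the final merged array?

Merging process:

Compare 4 vs 1: take 1 from right. Merged: [1]
Compare 4 vs 18: take 4 from left. Merged: [1, 4]
Compare 9 vs 18: take 9 from left. Merged: [1, 4, 9]
Compare 11 vs 18: take 11 from left. Merged: [1, 4, 9, 11]
Compare 17 vs 18: take 17 from left. Merged: [1, 4, 9, 11, 17]
Compare 31 vs 18: take 18 from right. Merged: [1, 4, 9, 11, 17, 18]
Compare 31 vs 19: take 19 from right. Merged: [1, 4, 9, 11, 17, 18, 19]
Compare 31 vs 30: take 30 from right. Merged: [1, 4, 9, 11, 17, 18, 19, 30]
Compare 31 vs 31: take 31 from left. Merged: [1, 4, 9, 11, 17, 18, 19, 30, 31]
Append remaining from right: [31, 32]. Merged: [1, 4, 9, 11, 17, 18, 19, 30, 31, 31, 32]

Final merged array: [1, 4, 9, 11, 17, 18, 19, 30, 31, 31, 32]
Total comparisons: 9

The merged array is [1, 4, 9, 11, 17, 18, 19, 30, 31, 31, 32], requiring 9 comparisons. The merge step runs in O(n) time where n is the total number of elements.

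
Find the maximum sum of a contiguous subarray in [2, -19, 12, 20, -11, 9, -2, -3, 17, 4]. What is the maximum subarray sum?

Using Kadane's algorithm on [2, -19, 12, 20, -11, 9, -2, -3, 17, 4]:

Scanning through the array:
Position 1 (value -19): max_ending_here = -17, max_so_far = 2
Position 2 (value 12): max_ending_here = 12, max_so_far = 12
Position 3 (value 20): max_ending_here = 32, max_so_far = 32
Position 4 (value -11): max_ending_here = 21, max_so_far = 32
Position 5 (value 9): max_ending_here = 30, max_so_far = 32
Position 6 (value -2): max_ending_here = 28, max_so_far = 32
Position 7 (value -3): max_ending_here = 25, max_so_far = 32
Position 8 (value 17): max_ending_here = 42, max_so_far = 42
Position 9 (value 4): max_ending_here = 46, max_so_far = 46

Maximum subarray: [12, 20, -11, 9, -2, -3, 17, 4]
Maximum sum: 46

The maximum subarray is [12, 20, -11, 9, -2, -3, 17, 4] with sum 46. This subarray runs from index 2 to index 9.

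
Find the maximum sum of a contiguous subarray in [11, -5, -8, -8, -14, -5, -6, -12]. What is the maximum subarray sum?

Using Kadane's algorithm on [11, -5, -8, -8, -14, -5, -6, -12]:

Scanning through the array:
Position 1 (value -5): max_ending_here = 6, max_so_far = 11
Position 2 (value -8): max_ending_here = -2, max_so_far = 11
Position 3 (value -8): max_ending_here = -8, max_so_far = 11
Position 4 (value -14): max_ending_here = -14, max_so_far = 11
Position 5 (value -5): max_ending_here = -5, max_so_far = 11
Position 6 (value -6): max_ending_here = -6, max_so_far = 11
Position 7 (value -12): max_ending_here = -12, max_so_far = 11

Maximum subarray: [11]
Maximum sum: 11

The maximum subarray is [11] with sum 11. This subarray runs from index 0 to index 0.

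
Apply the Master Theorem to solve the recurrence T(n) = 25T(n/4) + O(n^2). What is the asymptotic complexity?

Master Theorem for T(n) = 25T(n/4) + O(n^2):

a = 25, b = 4, c = 2
log_b(a) = log_4(25) = 2.3219

Case 1: c = 2 < log_4(25) = 2.3219
T(n) = O(n^(log_4 25))

For T(n) = 25T(n/4) + O(n^2): log_4(25) = 2.3219. This is Case 1 of the Master Theorem (c < log_b(a), work dominated by leaves), giving O(n^(log_4 25)).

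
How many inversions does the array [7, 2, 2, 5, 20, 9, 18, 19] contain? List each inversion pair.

Finding inversions in [7, 2, 2, 5, 20, 9, 18, 19]:

(0, 1): arr[0]=7 > arr[1]=2
(0, 2): arr[0]=7 > arr[2]=2
(0, 3): arr[0]=7 > arr[3]=5
(4, 5): arr[4]=20 > arr[5]=9
(4, 6): arr[4]=20 > arr[6]=18
(4, 7): arr[4]=20 > arr[7]=19

Total inversions: 6

The array has 6 inversion(s): (0,1), (0,2), (0,3), (4,5), (4,6), (4,7). Each pair (i,j) satisfies i < j and arr[i] > arr[j].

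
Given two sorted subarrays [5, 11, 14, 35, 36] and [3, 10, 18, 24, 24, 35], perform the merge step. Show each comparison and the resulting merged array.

Merging process:

Compare 5 vs 3: take 3 from right. Merged: [3]
Compare 5 vs 10: take 5 from left. Merged: [3, 5]
Compare 11 vs 10: take 10 from right. Merged: [3, 5, 10]
Compare 11 vs 18: take 11 from left. Merged: [3, 5, 10, 11]
Compare 14 vs 18: take 14 from left. Merged: [3, 5, 10, 11, 14]
Compare 35 vs 18: take 18 from right. Merged: [3, 5, 10, 11, 14, 18]
Compare 35 vs 24: take 24 from right. Merged: [3, 5, 10, 11, 14, 18, 24]
Compare 35 vs 24: take 24 from right. Merged: [3, 5, 10, 11, 14, 18, 24, 24]
Compare 35 vs 35: take 35 from left. Merged: [3, 5, 10, 11, 14, 18, 24, 24, 35]
Compare 36 vs 35: take 35 from right. Merged: [3, 5, 10, 11, 14, 18, 24, 24, 35, 35]
Append remaining from left: [36]. Merged: [3, 5, 10, 11, 14, 18, 24, 24, 35, 35, 36]

Final merged array: [3, 5, 10, 11, 14, 18, 24, 24, 35, 35, 36]
Total comparisons: 10

The merged array is [3, 5, 10, 11, 14, 18, 24, 24, 35, 35, 36], requiring 10 comparisons. The merge step runs in O(n) time where n is the total number of elements.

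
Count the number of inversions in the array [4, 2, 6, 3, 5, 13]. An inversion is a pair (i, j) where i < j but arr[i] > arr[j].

Finding inversions in [4, 2, 6, 3, 5, 13]:

(0, 1): arr[0]=4 > arr[1]=2
(0, 3): arr[0]=4 > arr[3]=3
(2, 3): arr[2]=6 > arr[3]=3
(2, 4): arr[2]=6 > arr[4]=5

Total inversions: 4

The array has 4 inversion(s): (0,1), (0,3), (2,3), (2,4). Each pair (i,j) satisfies i < j and arr[i] > arr[j].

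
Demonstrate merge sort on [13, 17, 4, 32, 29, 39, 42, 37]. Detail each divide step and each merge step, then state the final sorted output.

Merge sort trace:

Split: [13, 17, 4, 32, 29, 39, 42, 37] -> [13, 17, 4, 32] and [29, 39, 42, 37]
  Split: [13, 17, 4, 32] -> [13, 17] and [4, 32]
    Split: [13, 17] -> [13] and [17]
    Merge: [13] + [17] -> [13, 17]
    Split: [4, 32] -> [4] and [32]
    Merge: [4] + [32] -> [4, 32]
  Merge: [13, 17] + [4, 32] -> [4, 13, 17, 32]
  Split: [29, 39, 42, 37] -> [29, 39] and [42, 37]
    Split: [29, 39] -> [29] and [39]
    Merge: [29] + [39] -> [29, 39]
    Split: [42, 37] -> [42] and [37]
    Merge: [42] + [37] -> [37, 42]
  Merge: [29, 39] + [37, 42] -> [29, 37, 39, 42]
Merge: [4, 13, 17, 32] + [29, 37, 39, 42] -> [4, 13, 17, 29, 32, 37, 39, 42]

Final sorted array: [4, 13, 17, 29, 32, 37, 39, 42]

The merge sort proceeds by recursively splitting the array and merging sorted halves.
After all merges, the sorted array is [4, 13, 17, 29, 32, 37, 39, 42].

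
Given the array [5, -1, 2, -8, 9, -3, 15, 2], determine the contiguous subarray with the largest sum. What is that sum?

Using Kadane's algorithm on [5, -1, 2, -8, 9, -3, 15, 2]:

Scanning through the array:
Position 1 (value -1): max_ending_here = 4, max_so_far = 5
Position 2 (value 2): max_ending_here = 6, max_so_far = 6
Position 3 (value -8): max_ending_here = -2, max_so_far = 6
Position 4 (value 9): max_ending_here = 9, max_so_far = 9
Position 5 (value -3): max_ending_here = 6, max_so_far = 9
Position 6 (value 15): max_ending_here = 21, max_so_far = 21
Position 7 (value 2): max_ending_here = 23, max_so_far = 23

Maximum subarray: [9, -3, 15, 2]
Maximum sum: 23

The maximum subarray is [9, -3, 15, 2] with sum 23. This subarray runs from index 4 to index 7.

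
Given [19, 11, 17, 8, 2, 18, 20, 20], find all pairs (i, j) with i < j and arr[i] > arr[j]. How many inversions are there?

Finding inversions in [19, 11, 17, 8, 2, 18, 20, 20]:

(0, 1): arr[0]=19 > arr[1]=11
(0, 2): arr[0]=19 > arr[2]=17
(0, 3): arr[0]=19 > arr[3]=8
(0, 4): arr[0]=19 > arr[4]=2
(0, 5): arr[0]=19 > arr[5]=18
(1, 3): arr[1]=11 > arr[3]=8
(1, 4): arr[1]=11 > arr[4]=2
(2, 3): arr[2]=17 > arr[3]=8
(2, 4): arr[2]=17 > arr[4]=2
(3, 4): arr[3]=8 > arr[4]=2

Total inversions: 10

The array has 10 inversion(s): (0,1), (0,2), (0,3), (0,4), (0,5), (1,3), (1,4), (2,3), (2,4), (3,4). Each pair (i,j) satisfies i < j and arr[i] > arr[j].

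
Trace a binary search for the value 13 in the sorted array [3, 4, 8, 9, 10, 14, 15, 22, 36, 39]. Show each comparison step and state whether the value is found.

Binary search for 13 in [3, 4, 8, 9, 10, 14, 15, 22, 36, 39]:

lo=0, hi=9, mid=4, arr[mid]=10 -> 10 < 13, search right half
lo=5, hi=9, mid=7, arr[mid]=22 -> 22 > 13, search left half
lo=5, hi=6, mid=5, arr[mid]=14 -> 14 > 13, search left half
lo=5 > hi=4, target 13 not found

Binary search determines that 13 is not in the array after 3 comparisons. The search space was exhausted without finding the target.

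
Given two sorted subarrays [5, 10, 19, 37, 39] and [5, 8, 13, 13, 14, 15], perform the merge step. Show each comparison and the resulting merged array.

Merging process:

Compare 5 vs 5: take 5 from left. Merged: [5]
Compare 10 vs 5: take 5 from right. Merged: [5, 5]
Compare 10 vs 8: take 8 from right. Merged: [5, 5, 8]
Compare 10 vs 13: take 10 from left. Merged: [5, 5, 8, 10]
Compare 19 vs 13: take 13 from right. Merged: [5, 5, 8, 10, 13]
Compare 19 vs 13: take 13 from right. Merged: [5, 5, 8, 10, 13, 13]
Compare 19 vs 14: take 14 from right. Merged: [5, 5, 8, 10, 13, 13, 14]
Compare 19 vs 15: take 15 from right. Merged: [5, 5, 8, 10, 13, 13, 14, 15]
Append remaining from left: [19, 37, 39]. Merged: [5, 5, 8, 10, 13, 13, 14, 15, 19, 37, 39]

Final merged array: [5, 5, 8, 10, 13, 13, 14, 15, 19, 37, 39]
Total comparisons: 8

The merged array is [5, 5, 8, 10, 13, 13, 14, 15, 19, 37, 39], requiring 8 comparisons. The merge step runs in O(n) time where n is the total number of elements.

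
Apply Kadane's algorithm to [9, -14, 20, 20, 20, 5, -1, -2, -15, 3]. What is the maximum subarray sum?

Using Kadane's algorithm on [9, -14, 20, 20, 20, 5, -1, -2, -15, 3]:

Scanning through the array:
Position 1 (value -14): max_ending_here = -5, max_so_far = 9
Position 2 (value 20): max_ending_here = 20, max_so_far = 20
Position 3 (value 20): max_ending_here = 40, max_so_far = 40
Position 4 (value 20): max_ending_here = 60, max_so_far = 60
Position 5 (value 5): max_ending_here = 65, max_so_far = 65
Position 6 (value -1): max_ending_here = 64, max_so_far = 65
Position 7 (value -2): max_ending_here = 62, max_so_far = 65
Position 8 (value -15): max_ending_here = 47, max_so_far = 65
Position 9 (value 3): max_ending_here = 50, max_so_far = 65

Maximum subarray: [20, 20, 20, 5]
Maximum sum: 65

The maximum subarray is [20, 20, 20, 5] with sum 65. This subarray runs from index 2 to index 5.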